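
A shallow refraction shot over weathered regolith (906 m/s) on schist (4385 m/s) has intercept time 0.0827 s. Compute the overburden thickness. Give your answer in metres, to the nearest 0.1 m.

h = tᵢ·V₁·V₂ / (2·√(V₂²−V₁²)).
√(V₂²−V₁²) = √(4385² − 906²) = 4290.4 m/s.
h = 0.0827 s × 906 × 4385 / (2 × 4290.4) = 38.29 m.

38.3 m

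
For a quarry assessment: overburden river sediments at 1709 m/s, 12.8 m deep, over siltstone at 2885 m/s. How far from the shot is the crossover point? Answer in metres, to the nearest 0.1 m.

x_cross = 2h·√((V₂+V₁)/(V₂−V₁)).
(V₂+V₁)/(V₂−V₁) = (2885+1709)/(2885−1709) = 3.9065; √ = 1.9765.
x_cross = 2·12.8·1.9765 = 50.60 m.

50.6 m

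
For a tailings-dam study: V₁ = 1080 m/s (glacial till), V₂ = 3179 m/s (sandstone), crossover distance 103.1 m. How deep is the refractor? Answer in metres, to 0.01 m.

x_cross = 2h·√((V₂+V₁)/(V₂−V₁)) → h = x_cross / (2·√((V₂+V₁)/(V₂−V₁))).
√((V₂+V₁)/(V₂−V₁)) = √((3179+1080)/(3179−1080)) = 1.4245.
h = 103.1 / (2·1.4245) = 36.19 m.

36.19 m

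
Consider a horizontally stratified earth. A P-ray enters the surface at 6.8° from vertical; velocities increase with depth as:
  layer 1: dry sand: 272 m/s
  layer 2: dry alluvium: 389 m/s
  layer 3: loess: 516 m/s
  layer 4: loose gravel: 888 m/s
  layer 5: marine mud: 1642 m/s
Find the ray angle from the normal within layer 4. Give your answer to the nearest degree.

Ray parameter p = sin 6.8° / 272 = 4.3531e-04 s/m.
sin θ_4 = p·V_4 = 4.3531e-04 × 888 = 0.3866.
θ_4 = 22.74° from the vertical.

23°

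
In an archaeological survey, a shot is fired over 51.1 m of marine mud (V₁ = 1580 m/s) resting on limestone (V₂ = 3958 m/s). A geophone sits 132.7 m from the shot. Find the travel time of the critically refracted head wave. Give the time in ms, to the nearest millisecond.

t = x/V₂ + 2h·√(V₂²−V₁²)/(V₁V₂).
√(V₂²−V₁²) = √(3958²−1580²) = 3629.0 m/s; delay term = 2·51.1·3629.0/(1580·3958) = 0.05931 s.
t = 132.7/3958 + 0.05931 = 0.09283 s.

93 ms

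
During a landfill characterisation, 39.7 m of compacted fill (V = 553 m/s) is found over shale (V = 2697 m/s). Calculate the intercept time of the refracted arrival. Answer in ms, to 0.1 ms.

θ_c = arcsin(V₁/V₂) = arcsin(553/2697) = 11.83°; cos θ_c = 0.9788.
tᵢ = 2h·cos θ_c / V₁ = 2·39.7·0.9788 / 553 = 0.14053 s.

140.5 ms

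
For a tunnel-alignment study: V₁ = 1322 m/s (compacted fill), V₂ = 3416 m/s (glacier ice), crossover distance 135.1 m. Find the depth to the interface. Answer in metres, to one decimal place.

x_cross = 2h·√((V₂+V₁)/(V₂−V₁)) → h = x_cross / (2·√((V₂+V₁)/(V₂−V₁))).
√((V₂+V₁)/(V₂−V₁)) = √((3416+1322)/(3416−1322)) = 1.5042.
h = 135.1 / (2·1.5042) = 44.91 m.

44.9 m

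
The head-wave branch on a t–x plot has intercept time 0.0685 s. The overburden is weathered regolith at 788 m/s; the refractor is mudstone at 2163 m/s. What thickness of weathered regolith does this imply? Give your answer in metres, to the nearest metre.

θ_c = arcsin(788/2163) = 21.37°; cos θ_c = 0.9313.
tᵢ = 2h cos θ_c/V₁ ⇒ h = tᵢ·V₁/(2 cos θ_c) = 0.0685·788/(2·0.9313) = 28.98 m.

29 m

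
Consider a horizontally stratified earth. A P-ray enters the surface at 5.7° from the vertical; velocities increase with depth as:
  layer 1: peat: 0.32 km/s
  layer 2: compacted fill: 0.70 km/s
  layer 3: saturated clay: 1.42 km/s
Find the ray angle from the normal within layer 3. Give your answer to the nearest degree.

26°

Ray parameter p = sin 5.7° / 0.32 = 3.1037e-01 s/km.
sin θ_3 = p·V_3 = 3.1037e-01 × 1.42 = 0.4407.
θ_3 = 26.15° from the vertical.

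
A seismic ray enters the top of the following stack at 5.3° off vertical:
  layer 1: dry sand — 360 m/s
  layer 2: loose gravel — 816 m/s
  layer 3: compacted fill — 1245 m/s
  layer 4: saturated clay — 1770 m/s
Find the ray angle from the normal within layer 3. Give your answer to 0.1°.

18.6°

Ray parameter p = sin 5.3° / 360 = 2.5658e-04 s/m.
sin θ_3 = p·V_3 = 2.5658e-04 × 1245 = 0.3194.
θ_3 = 18.63° from the vertical.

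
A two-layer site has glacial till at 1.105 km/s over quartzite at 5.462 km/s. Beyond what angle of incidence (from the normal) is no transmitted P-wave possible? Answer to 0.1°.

Critical incidence: sin θ_c = V₁/V₂ = 1.105/5.462 = 0.2023.
θ_c = arcsin 0.2023 = 11.67°.

11.7°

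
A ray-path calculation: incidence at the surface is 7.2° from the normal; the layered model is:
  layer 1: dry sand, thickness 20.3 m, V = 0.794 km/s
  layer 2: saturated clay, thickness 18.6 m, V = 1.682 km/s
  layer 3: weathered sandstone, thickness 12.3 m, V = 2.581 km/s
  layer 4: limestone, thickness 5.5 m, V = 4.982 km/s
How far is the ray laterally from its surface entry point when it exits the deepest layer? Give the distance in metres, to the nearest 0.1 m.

Ray parameter p = sin 7.2° / 0.794 km/s = 1.5785e-01 s/km.
Layer 1: θ = 7.20°; offset = 20.3·tan 7.20° = 2.564 m.
Layer 2: sin θ = p·1.682 = 0.2655 → θ = 15.40°; offset = 18.6·tan 15.40° = 5.122 m.
Layer 3: sin θ = p·2.581 = 0.4074 → θ = 24.04°; offset = 12.3·tan 24.04° = 5.487 m.
Layer 4: sin θ = p·4.982 = 0.7864 → θ = 51.85°; offset = 5.5·tan 51.85° = 7.002 m.
Σ offsets = 20.176 m.

20.2 m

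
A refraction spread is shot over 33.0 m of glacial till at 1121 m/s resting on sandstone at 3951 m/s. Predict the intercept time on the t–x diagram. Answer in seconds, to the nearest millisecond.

tᵢ = 2h·√(V₂²−V₁²)/(V₁V₂).
√(V₂²−V₁²) = √(3951²−1121²) = 3788.6 m/s.
tᵢ = 2·33.0·3788.6/(1121·3951) = 0.05646 s.

0.056 s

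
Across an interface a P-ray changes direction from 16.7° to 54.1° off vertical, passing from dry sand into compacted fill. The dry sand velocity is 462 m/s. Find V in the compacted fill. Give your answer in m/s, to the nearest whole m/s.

1302 m/s

Snell's law: sin 16.7°/V₁ = sin 54.1°/V₂.
V₂ = V₁·sin 54.1°/sin 16.7° = 462 × 2.8189 = 1302.33 m/s.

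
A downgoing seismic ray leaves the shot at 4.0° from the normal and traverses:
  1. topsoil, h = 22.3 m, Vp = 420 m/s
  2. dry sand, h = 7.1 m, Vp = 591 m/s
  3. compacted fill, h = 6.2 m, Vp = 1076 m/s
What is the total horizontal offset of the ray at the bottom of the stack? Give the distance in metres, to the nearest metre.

Apply Snell's law at each interface; in layer i the horizontal offset is hᵢ·tan θᵢ.
Layer 1: θ = 4.00°; offset = 22.3·tan 4.00° = 1.559 m.
Layer 2: sin θ = 591·sin 4.0°/420 = 0.0982, θ = 5.63°; offset = 7.1·tan 5.63° = 0.700 m.
Layer 3: sin θ = 1076·sin 4.0°/420 = 0.1787, θ = 10.29°; offset = 6.2·tan 10.29° = 1.126 m.
Total horizontal offset = 3.386 m.

3 m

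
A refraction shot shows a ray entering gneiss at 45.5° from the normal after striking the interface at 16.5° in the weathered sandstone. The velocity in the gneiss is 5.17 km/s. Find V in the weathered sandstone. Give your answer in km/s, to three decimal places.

sin 16.5° = 0.2840; sin 45.5° = 0.7133.
V₁ = V₂·(sin θ₁/sin θ₂) = 5.17·(0.2840/0.7133) = 2.059 km/s.

2.059 km/s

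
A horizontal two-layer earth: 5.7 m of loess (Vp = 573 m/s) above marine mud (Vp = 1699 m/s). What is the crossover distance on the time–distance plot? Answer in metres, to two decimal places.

16.19 m

x_cross = 2h·√((V₂+V₁)/(V₂−V₁)).
(V₂+V₁)/(V₂−V₁) = (1699+573)/(1699−573) = 2.0178; √ = 1.4205.
x_cross = 2·5.7·1.4205 = 16.19 m.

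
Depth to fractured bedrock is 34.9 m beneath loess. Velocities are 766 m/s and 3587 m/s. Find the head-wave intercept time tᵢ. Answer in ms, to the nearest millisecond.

tᵢ = 2h·√(V₂²−V₁²)/(V₁V₂).
√(V₂²−V₁²) = √(3587²−766²) = 3504.3 m/s.
tᵢ = 2·34.9·3504.3/(766·3587) = 0.08902 s.

89 ms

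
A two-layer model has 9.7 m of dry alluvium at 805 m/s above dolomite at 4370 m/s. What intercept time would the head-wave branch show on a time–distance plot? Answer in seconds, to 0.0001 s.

tᵢ = 2h·√(V₂²−V₁²)/(V₁V₂).
√(V₂²−V₁²) = √(4370²−805²) = 4295.2 m/s.
tᵢ = 2·9.7·4295.2/(805·4370) = 0.02369 s.

0.0237 s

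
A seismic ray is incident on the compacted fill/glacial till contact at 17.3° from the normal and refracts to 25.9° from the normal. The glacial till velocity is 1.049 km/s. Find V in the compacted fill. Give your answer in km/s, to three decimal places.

0.714 km/s

Snell's law: sin 17.3°/V₁ = sin 25.9°/V₂.
V₁ = V₂·sin 17.3°/sin 25.9° = 1.049 × 0.6808 = 0.714 km/s.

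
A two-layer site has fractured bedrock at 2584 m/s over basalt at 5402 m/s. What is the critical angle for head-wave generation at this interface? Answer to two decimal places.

28.58°

At critical incidence the refracted ray runs along the interface (θ₂ = 90°), so sin θ_c = V₁/V₂.
θ_c = arcsin(2584/5402) = arcsin 0.4783 = 28.58°.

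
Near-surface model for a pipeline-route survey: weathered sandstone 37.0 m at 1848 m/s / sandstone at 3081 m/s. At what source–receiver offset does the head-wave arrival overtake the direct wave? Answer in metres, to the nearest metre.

148 m

x_cross = 2h·√((V₂+V₁)/(V₂−V₁)).
(V₂+V₁)/(V₂−V₁) = (3081+1848)/(3081−1848) = 3.9976; √ = 1.9994.
x_cross = 2·37.0·1.9994 = 147.95 m.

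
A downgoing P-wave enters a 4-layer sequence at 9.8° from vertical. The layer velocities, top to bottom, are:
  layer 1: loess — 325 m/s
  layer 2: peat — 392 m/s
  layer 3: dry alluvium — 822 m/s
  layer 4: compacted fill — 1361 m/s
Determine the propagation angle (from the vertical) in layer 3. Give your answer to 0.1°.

Ray parameter p = sin 9.8° / 325 = 5.2372e-04 s/m.
sin θ_3 = p·V_3 = 5.2372e-04 × 822 = 0.4305.
θ_3 = arcsin 0.4305 = 25.50°.

25.5°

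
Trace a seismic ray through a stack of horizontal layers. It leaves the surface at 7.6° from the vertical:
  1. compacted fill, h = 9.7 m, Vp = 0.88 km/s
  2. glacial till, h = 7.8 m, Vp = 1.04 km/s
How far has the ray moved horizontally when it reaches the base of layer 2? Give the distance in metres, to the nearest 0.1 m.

Apply Snell's law at each interface; in layer i the horizontal offset is hᵢ·tan θᵢ.
Layer 1: θ = 7.60°; offset = 9.7·tan 7.60° = 1.294 m.
Layer 2: sin θ = 1.04·sin 7.6°/0.88 = 0.1563, θ = 8.99°; offset = 7.8·tan 8.99° = 1.234 m.
Total horizontal offset = 2.529 m.

2.5 m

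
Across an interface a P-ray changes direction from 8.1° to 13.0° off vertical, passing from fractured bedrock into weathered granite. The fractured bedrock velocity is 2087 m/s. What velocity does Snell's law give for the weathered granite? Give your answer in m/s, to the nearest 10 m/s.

Snell's law: sin 8.1°/V₁ = sin 13.0°/V₂.
V₂ = V₁·sin 13.0°/sin 8.1° = 2087 × 1.5965 = 3331.93 m/s.

3330 m/s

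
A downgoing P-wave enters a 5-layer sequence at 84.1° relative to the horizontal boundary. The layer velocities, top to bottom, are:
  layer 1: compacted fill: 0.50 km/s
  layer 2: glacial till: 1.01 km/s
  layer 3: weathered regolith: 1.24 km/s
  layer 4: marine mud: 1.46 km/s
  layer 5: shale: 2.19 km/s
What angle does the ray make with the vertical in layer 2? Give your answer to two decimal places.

From the normal: θ₁ = 90° − 84.1° = 5.9°.
Ray parameter p = sin 5.9° / 0.50 = 2.0559e-01 s/km.
sin θ_2 = p·V_2 = 2.0559e-01 × 1.01 = 0.2076.
θ_2 = 11.98° from the vertical.

11.98°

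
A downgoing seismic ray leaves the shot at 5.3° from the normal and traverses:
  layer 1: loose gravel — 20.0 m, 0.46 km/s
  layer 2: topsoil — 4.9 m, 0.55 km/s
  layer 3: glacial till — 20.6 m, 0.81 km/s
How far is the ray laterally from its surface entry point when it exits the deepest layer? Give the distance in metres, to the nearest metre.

Ray parameter p = sin 5.3° / 0.46 km/s = 2.0081e-01 s/km.
Layer 1: θ = 5.30°; offset = 20.0·tan 5.30° = 1.855 m.
Layer 2: sin θ = p·0.55 = 0.1104 → θ = 6.34°; offset = 4.9·tan 6.34° = 0.545 m.
Layer 3: sin θ = p·0.81 = 0.1627 → θ = 9.36°; offset = 20.6·tan 9.36° = 3.396 m.
Σ offsets = 5.796 m.

6 m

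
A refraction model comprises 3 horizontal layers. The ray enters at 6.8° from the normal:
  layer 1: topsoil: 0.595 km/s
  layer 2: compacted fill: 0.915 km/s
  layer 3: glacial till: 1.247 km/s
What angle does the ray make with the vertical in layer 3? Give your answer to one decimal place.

Ray parameter p = sin 6.8° / 0.595 = 1.9900e-01 s/km.
sin θ_3 = p·V_3 = 1.9900e-01 × 1.247 = 0.2482.
θ_3 = 14.37° from the vertical.

14.4°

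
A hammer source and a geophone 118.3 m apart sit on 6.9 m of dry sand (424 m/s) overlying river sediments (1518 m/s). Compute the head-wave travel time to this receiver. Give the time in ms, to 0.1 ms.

t = x/V₂ + 2h·√(V₂²−V₁²)/(V₁V₂).
√(V₂²−V₁²) = √(1518²−424²) = 1457.6 m/s; delay term = 2·6.9·1457.6/(424·1518) = 0.03125 s.
t = 118.3/1518 + 0.03125 = 0.10918 s.

109.2 ms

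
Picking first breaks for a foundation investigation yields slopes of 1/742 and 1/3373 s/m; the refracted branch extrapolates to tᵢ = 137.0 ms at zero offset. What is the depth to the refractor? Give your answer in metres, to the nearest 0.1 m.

52.1 m

θ_c = arcsin(742/3373) = 12.71°; cos θ_c = 0.9755.
tᵢ = 2h cos θ_c/V₁ ⇒ h = tᵢ·V₁/(2 cos θ_c) = 0.137·742/(2·0.9755) = 52.10 m.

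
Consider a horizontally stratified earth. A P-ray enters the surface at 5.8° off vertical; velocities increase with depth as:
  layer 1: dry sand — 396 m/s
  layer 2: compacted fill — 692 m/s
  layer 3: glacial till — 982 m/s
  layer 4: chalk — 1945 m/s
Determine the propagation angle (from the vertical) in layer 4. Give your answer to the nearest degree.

Snell's law across each interface conserves sin θ / V, so sin θ_4 = V_4·sin θ₁/V₁.
sin θ_4 = 1945 × sin 5.8° / 396 = 0.4963.
θ_4 = 29.76° from the vertical.

30°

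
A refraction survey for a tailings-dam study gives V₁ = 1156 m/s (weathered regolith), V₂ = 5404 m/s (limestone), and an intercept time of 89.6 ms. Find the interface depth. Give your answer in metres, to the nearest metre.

h = tᵢ·V₁·V₂ / (2·√(V₂²−V₁²)).
√(V₂²−V₁²) = √(5404² − 1156²) = 5278.9 m/s.
h = 0.0896 s × 1156 × 5404 / (2 × 5278.9) = 53.02 m.

53 m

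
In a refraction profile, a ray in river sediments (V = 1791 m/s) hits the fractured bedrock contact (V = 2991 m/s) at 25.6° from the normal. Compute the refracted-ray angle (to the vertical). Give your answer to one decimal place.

sin θ₁/V₁ = sin θ₂/V₂ ⇒ sin θ₂ = 2991·sin 25.6°/1791 = 2991·0.4321/1791 = 0.7216.
θ₂ = arcsin 0.7216 = 46.19° from the normal.

46.2°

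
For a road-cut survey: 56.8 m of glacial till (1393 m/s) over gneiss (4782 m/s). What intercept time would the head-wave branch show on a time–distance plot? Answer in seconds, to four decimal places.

0.0780 s

tᵢ = 2h·√(V₂²−V₁²)/(V₁V₂).
√(V₂²−V₁²) = √(4782²−1393²) = 4574.6 m/s.
tᵢ = 2·56.8·4574.6/(1393·4782) = 0.07801 s.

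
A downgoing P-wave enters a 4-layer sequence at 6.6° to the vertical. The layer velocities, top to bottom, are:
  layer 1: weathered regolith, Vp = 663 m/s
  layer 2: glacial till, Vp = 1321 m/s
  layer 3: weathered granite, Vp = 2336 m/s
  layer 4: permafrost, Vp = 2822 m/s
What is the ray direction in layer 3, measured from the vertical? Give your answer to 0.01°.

Snell's law across each interface conserves sin θ / V, so sin θ_3 = V_3·sin θ₁/V₁.
sin θ_3 = 2336 × sin 6.6° / 663 = 0.4050.
θ_3 = 23.89° from the vertical.

23.89°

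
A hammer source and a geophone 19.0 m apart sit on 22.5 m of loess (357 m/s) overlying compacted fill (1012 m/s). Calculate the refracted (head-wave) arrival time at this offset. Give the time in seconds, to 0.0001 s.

0.1367 s

t = x/V₂ + 2h·√(V₂²−V₁²)/(V₁V₂).
√(V₂²−V₁²) = √(1012²−357²) = 946.9 m/s; delay term = 2·22.5·946.9/(357·1012) = 0.11795 s.
t = 19.0/1012 + 0.11795 = 0.13672 s.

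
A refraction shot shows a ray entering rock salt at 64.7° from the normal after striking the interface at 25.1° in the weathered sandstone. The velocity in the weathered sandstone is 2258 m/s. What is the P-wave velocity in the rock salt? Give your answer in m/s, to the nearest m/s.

4812 m/s

sin 25.1° = 0.4242; sin 64.7° = 0.9041.
V₂ = V₁·(sin θ₂/sin θ₁) = 2258·(0.9041/0.4242) = 4812.40 m/s.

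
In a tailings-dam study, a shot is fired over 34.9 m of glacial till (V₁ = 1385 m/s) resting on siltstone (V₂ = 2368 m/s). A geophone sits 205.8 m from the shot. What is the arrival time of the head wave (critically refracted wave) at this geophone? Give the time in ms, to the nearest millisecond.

128 ms

t = x/V₂ + 2h·√(V₂²−V₁²)/(V₁V₂).
√(V₂²−V₁²) = √(2368²−1385²) = 1920.7 m/s; delay term = 2·34.9·1920.7/(1385·2368) = 0.04088 s.
t = 205.8/2368 + 0.04088 = 0.12779 s.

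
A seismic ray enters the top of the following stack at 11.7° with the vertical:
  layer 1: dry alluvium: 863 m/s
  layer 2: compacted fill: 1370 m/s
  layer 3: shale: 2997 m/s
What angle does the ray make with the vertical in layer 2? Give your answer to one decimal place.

18.8°

Snell's law across each interface conserves sin θ / V, so sin θ_2 = V_2·sin θ₁/V₁.
sin θ_2 = 1370 × sin 11.7° / 863 = 0.3219.
θ_2 = arcsin 0.3219 = 18.78°.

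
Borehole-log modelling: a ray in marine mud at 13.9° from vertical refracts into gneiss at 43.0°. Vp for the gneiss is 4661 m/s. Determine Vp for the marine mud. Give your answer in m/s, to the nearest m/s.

1642 m/s

sin 13.9° = 0.2402; sin 43.0° = 0.6820.
V₁ = V₂·(sin θ₁/sin θ₂) = 4661·(0.2402/0.6820) = 1641.80 m/s.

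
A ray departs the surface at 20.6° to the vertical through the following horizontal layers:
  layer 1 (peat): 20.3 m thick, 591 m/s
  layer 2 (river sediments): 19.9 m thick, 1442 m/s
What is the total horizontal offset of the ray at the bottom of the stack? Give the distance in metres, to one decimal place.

40.9 m

Ray parameter p = sin 20.6° / 591 m/s = 5.9533e-04 s/m.
Layer 1: θ = 20.60°; offset = 20.3·tan 20.60° = 7.630 m.
Layer 2: sin θ = p·1442 = 0.8585 → θ = 59.15°; offset = 19.9·tan 59.15° = 33.310 m.
Total horizontal offset = 40.940 m.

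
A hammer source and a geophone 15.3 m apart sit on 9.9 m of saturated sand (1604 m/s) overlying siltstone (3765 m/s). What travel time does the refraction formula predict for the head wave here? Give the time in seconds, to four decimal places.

t = x/V₂ + 2h·√(V₂²−V₁²)/(V₁V₂).
√(V₂²−V₁²) = √(3765²−1604²) = 3406.2 m/s; delay term = 2·9.9·3406.2/(1604·3765) = 0.01117 s.
t = 15.3/3765 + 0.01117 = 0.01523 s.

0.0152 s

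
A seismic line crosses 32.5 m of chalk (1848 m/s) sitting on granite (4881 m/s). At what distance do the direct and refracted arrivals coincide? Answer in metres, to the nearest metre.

97 m

x_cross = 2h·√((V₂+V₁)/(V₂−V₁)).
(V₂+V₁)/(V₂−V₁) = (4881+1848)/(4881−1848) = 2.2186; √ = 1.4895.
x_cross = 2·32.5·1.4895 = 96.82 m.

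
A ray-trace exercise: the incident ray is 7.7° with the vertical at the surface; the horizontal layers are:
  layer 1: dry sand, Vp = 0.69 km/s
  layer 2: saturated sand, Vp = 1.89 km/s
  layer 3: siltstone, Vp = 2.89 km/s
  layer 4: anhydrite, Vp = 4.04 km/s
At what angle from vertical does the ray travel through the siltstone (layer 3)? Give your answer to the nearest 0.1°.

34.1°

Ray parameter p = sin 7.7° / 0.69 = 1.9418e-01 s/km.
sin θ_3 = p·V_3 = 1.9418e-01 × 2.89 = 0.5612.
θ_3 = arcsin 0.5612 = 34.14°.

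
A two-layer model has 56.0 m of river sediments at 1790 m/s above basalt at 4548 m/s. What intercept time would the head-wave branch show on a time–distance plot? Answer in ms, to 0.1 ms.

57.5 ms

θ_c = arcsin(V₁/V₂) = arcsin(1790/4548) = 23.18°; cos θ_c = 0.9193.
tᵢ = 2h·cos θ_c / V₁ = 2·56.0·0.9193 / 1790 = 0.05752 s.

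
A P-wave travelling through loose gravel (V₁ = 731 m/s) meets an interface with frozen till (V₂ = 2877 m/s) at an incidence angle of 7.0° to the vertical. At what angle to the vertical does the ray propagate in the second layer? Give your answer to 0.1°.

Snell's law: sin θ₂ = (V₂/V₁)·sin θ₁ = (2877/731)·sin 7.0° = 0.4796.
θ₂ = arcsin 0.4796 = 28.66° from the normal.

28.7°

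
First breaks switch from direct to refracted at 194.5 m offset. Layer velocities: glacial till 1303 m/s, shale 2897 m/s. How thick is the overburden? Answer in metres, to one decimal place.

59.9 m

x_cross = 2h·√((V₂+V₁)/(V₂−V₁)) → h = x_cross / (2·√((V₂+V₁)/(V₂−V₁))).
√((V₂+V₁)/(V₂−V₁)) = √((2897+1303)/(2897−1303)) = 1.6232.
h = 194.5 / (2·1.6232) = 59.91 m.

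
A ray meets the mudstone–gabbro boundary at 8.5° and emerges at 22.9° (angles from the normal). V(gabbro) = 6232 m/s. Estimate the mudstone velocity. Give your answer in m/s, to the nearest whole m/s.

sin 8.5° = 0.1478; sin 22.9° = 0.3891.
V₁ = V₂·(sin θ₁/sin θ₂) = 6232·(0.1478/0.3891) = 2367.24 m/s.

2367 m/s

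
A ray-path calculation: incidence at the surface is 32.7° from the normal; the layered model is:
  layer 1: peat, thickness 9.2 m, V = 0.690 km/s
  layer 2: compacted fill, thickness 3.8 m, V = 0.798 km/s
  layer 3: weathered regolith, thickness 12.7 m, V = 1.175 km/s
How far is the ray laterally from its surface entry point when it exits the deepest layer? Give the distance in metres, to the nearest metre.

39 m

Ray parameter p = sin 32.7° / 0.690 km/s = 7.8296e-01 s/km.
Layer 1: θ = 32.70°; offset = 9.2·tan 32.70° = 5.906 m.
Layer 2: sin θ = p·0.798 = 0.6248 → θ = 38.67°; offset = 3.8·tan 38.67° = 3.041 m.
Layer 3: sin θ = p·1.175 = 0.9200 → θ = 66.92°; offset = 12.7·tan 66.92° = 29.807 m.
Total horizontal offset = 38.754 m.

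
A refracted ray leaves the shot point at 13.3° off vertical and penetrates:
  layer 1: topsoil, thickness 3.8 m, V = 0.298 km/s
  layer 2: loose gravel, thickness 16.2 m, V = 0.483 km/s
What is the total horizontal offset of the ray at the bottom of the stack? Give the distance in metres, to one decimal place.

7.4 m

Apply Snell's law at each interface; in layer i the horizontal offset is hᵢ·tan θᵢ.
Layer 1: θ = 13.30°; offset = 3.8·tan 13.30° = 0.898 m.
Layer 2: sin θ = 0.483·sin 13.3°/0.298 = 0.3729, θ = 21.89°; offset = 16.2·tan 21.89° = 6.510 m.
Σ offsets = 7.408 m.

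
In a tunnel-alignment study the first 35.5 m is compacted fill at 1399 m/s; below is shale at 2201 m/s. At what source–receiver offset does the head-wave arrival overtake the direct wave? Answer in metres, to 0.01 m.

x_cross = 2h·√((V₂+V₁)/(V₂−V₁)).
(V₂+V₁)/(V₂−V₁) = (2201+1399)/(2201−1399) = 4.4888; √ = 2.1187.
x_cross = 2·35.5·2.1187 = 150.43 m.

150.43 m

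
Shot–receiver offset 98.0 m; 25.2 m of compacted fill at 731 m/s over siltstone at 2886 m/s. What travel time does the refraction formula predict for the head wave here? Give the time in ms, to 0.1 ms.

100.7 ms

θ_c = arcsin(V₁/V₂) = arcsin(731/2886) = 14.67°, cos θ_c = 0.9674.
Intercept time tᵢ = 2h cos θ_c / V₁ = 2·25.2·0.9674/731 = 0.06670 s.
t = x/V₂ + tᵢ = 98.0/2886 + 0.06670 = 0.10066 s.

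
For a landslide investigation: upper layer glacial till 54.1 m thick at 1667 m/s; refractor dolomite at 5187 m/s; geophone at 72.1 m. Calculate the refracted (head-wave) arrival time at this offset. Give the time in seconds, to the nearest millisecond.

0.075 s

θ_c = arcsin(V₁/V₂) = arcsin(1667/5187) = 18.75°, cos θ_c = 0.9470.
Intercept time tᵢ = 2h cos θ_c / V₁ = 2·54.1·0.9470/1667 = 0.06146 s.
t = x/V₂ + tᵢ = 72.1/5187 + 0.06146 = 0.07536 s.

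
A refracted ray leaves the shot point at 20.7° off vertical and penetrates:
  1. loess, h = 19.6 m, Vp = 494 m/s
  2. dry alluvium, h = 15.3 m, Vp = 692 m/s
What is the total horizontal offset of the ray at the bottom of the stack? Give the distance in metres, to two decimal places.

Apply Snell's law at each interface; in layer i the horizontal offset is hᵢ·tan θᵢ.
Layer 1: θ = 20.70°; offset = 19.6·tan 20.70° = 7.4062 m.
Layer 2: sin θ = 692·sin 20.7°/494 = 0.4952, θ = 29.68°; offset = 15.3·tan 29.68° = 8.7198 m.
Summing the layer offsets gives 16.1260 m.

16.13 m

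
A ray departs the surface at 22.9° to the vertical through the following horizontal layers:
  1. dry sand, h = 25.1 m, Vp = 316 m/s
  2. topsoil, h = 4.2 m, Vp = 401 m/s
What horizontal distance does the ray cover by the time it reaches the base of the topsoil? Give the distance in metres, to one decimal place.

13.0 m

p = sin θ₁/V₁ = sin 22.9°/316 = 1.2314e-03 s/m is conserved through the stack.
Layer 1: θ = 22.90°; offset = 25.1·tan 22.90° = 10.603 m.
Layer 2: sin θ = p·401 = 0.4938 → θ = 29.59°; offset = 4.2·tan 29.59° = 2.385 m.
Total horizontal offset = 12.988 m.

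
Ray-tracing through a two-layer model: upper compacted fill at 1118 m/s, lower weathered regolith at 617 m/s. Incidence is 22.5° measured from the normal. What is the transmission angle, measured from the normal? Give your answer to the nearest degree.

12°

Snell's law: sin θ₂ = (V₂/V₁)·sin θ₁ = (617/1118)·sin 22.5° = 0.2112.
θ₂ = sin⁻¹(0.2112) = 12.19° (from vertical).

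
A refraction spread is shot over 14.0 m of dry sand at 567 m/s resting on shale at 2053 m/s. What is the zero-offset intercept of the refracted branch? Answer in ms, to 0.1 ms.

θ_c = arcsin(V₁/V₂) = arcsin(567/2053) = 16.03°; cos θ_c = 0.9611.
tᵢ = 2h·cos θ_c / V₁ = 2·14.0·0.9611 / 567 = 0.04746 s.

47.5 ms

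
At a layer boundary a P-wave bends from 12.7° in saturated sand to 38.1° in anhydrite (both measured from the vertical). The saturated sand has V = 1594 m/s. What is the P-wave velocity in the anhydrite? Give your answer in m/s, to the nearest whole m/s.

Snell's law: sin 12.7°/V₁ = sin 38.1°/V₂.
V₂ = V₁·sin 38.1°/sin 12.7° = 1594 × 2.8067 = 4473.83 m/s.

4474 m/s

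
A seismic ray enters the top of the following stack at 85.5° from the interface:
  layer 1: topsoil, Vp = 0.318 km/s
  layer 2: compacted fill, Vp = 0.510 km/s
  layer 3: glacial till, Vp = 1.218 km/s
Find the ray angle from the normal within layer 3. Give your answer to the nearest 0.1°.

From the normal: θ₁ = 90° − 85.5° = 4.5°.
Snell's law across each interface conserves sin θ / V, so sin θ_3 = V_3·sin θ₁/V₁.
sin θ_3 = 1.218 × sin 4.5° / 0.318 = 0.3005.
θ_3 = 17.49° from the vertical.

17.5°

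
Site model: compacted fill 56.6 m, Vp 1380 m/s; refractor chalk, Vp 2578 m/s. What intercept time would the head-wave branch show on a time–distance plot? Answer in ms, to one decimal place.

θ_c = arcsin(V₁/V₂) = arcsin(1380/2578) = 32.36°; cos θ_c = 0.8447.
tᵢ = 2h·cos θ_c / V₁ = 2·56.6·0.8447 / 1380 = 0.06929 s.

69.3 ms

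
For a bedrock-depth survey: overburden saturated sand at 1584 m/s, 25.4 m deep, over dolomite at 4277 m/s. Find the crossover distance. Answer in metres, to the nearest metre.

x_cross = 2h·√((V₂+V₁)/(V₂−V₁)).
(V₂+V₁)/(V₂−V₁) = (4277+1584)/(4277−1584) = 2.1764; √ = 1.4753.
x_cross = 2·25.4·1.4753 = 74.94 m.

75 m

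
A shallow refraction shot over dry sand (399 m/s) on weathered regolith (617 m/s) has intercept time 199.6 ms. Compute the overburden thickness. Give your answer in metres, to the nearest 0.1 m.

52.2 m

θ_c = arcsin(399/617) = 40.29°; cos θ_c = 0.7628.
tᵢ = 2h cos θ_c/V₁ ⇒ h = tᵢ·V₁/(2 cos θ_c) = 0.1996·399/(2·0.7628) = 52.21 m.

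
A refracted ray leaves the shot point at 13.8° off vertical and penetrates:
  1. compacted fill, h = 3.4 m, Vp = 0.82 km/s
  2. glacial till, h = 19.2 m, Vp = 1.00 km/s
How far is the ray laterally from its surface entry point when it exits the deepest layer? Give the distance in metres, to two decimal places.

6.67 m

p = sin θ₁/V₁ = sin 13.8°/0.82 = 2.9089e-01 s/km is conserved through the stack.
Layer 1: θ = 13.80°; offset = 3.4·tan 13.80° = 0.8351 m.
Layer 2: sin θ = p·1.00 = 0.2909 → θ = 16.91°; offset = 19.2·tan 16.91° = 5.8376 m.
Total horizontal offset = 6.6727 m.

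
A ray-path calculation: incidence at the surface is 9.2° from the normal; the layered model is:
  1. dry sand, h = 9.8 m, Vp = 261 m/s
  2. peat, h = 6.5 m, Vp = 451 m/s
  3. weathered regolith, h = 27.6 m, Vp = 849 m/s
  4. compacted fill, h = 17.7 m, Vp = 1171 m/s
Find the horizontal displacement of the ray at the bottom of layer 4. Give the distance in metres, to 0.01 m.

38.48 m

Apply Snell's law at each interface; in layer i the horizontal offset is hᵢ·tan θᵢ.
Layer 1: θ = 9.20°; offset = 9.8·tan 9.20° = 1.5873 m.
Layer 2: sin θ = 451·sin 9.2°/261 = 0.2763, θ = 16.04°; offset = 6.5·tan 16.04° = 1.8685 m.
Layer 3: sin θ = 849·sin 9.2°/261 = 0.5201, θ = 31.34°; offset = 27.6·tan 31.34° = 16.8056 m.
Layer 4: sin θ = 1171·sin 9.2°/261 = 0.7173, θ = 45.83°; offset = 17.7·tan 45.83° = 18.2228 m.
Σ offsets = 38.4841 m.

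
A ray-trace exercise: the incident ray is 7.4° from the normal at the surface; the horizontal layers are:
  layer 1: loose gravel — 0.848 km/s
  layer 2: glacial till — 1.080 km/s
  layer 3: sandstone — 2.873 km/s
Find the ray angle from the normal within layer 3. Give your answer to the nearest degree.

Snell's law across each interface conserves sin θ / V, so sin θ_3 = V_3·sin θ₁/V₁.
sin θ_3 = 2.873 × sin 7.4° / 0.848 = 0.4364.
θ_3 = arcsin 0.4364 = 25.87°.

26°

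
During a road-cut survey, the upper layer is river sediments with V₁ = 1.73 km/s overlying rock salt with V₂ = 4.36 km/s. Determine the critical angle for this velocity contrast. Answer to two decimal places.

Critical incidence: sin θ_c = V₁/V₂ = 1.73/4.36 = 0.3968.
θ_c = arcsin 0.3968 = 23.38°.

23.38°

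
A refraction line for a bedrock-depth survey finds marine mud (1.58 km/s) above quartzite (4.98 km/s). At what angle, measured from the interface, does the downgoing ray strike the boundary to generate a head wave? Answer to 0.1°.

71.5°

Critical incidence: sin θ_c = V₁/V₂ = 1.58/4.98 = 0.3173.
θ_c = arcsin 0.3173 = 18.50°.
Measured from the interface: 90° − 18.50° = 71.50°.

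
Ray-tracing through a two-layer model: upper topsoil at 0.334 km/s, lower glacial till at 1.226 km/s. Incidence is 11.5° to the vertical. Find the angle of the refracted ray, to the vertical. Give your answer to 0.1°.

sin θ₁/V₁ = sin θ₂/V₂ ⇒ sin θ₂ = 1.226·sin 11.5°/0.334 = 1.226·0.1994/0.334 = 0.7318.
θ₂ = arcsin 0.7318 = 47.04° from the normal.

47.0°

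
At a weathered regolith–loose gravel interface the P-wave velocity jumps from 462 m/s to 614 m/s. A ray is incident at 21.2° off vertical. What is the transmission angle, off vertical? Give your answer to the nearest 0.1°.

28.7°

Snell's law: sin θ₂ = (V₂/V₁)·sin θ₁ = (614/462)·sin 21.2° = 0.4806.
θ₂ = sin⁻¹(0.4806) = 28.72° (from vertical).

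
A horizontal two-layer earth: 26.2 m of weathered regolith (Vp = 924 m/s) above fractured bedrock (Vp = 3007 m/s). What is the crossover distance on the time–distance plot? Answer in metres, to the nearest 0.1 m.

72.0 m

θ_c = arcsin(924/3007) = 17.90°, so cos θ_c = 0.9516 and tᵢ = 2h cos θ_c/V₁ = 0.0540 s.
At crossover x/V₁ = x/V₂ + tᵢ ⇒ x = tᵢ/(1/V₁ − 1/V₂) = 0.05397/(1.0823e-03 − 3.3256e-04) = 71.98 m.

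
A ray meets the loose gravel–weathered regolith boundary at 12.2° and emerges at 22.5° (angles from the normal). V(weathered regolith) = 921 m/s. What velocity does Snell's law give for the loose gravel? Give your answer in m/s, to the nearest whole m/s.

sin 12.2° = 0.2113; sin 22.5° = 0.3827.
V₁ = V₂·(sin θ₁/sin θ₂) = 921·(0.2113/0.3827) = 508.59 m/s.

509 m/s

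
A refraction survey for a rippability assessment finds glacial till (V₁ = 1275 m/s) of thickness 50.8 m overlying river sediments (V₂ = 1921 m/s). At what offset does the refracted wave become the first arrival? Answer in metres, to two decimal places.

x_cross = 2h·√((V₂+V₁)/(V₂−V₁)).
(V₂+V₁)/(V₂−V₁) = (1921+1275)/(1921−1275) = 4.9474; √ = 2.2243.
x_cross = 2·50.8·2.2243 = 225.99 m.

225.99 m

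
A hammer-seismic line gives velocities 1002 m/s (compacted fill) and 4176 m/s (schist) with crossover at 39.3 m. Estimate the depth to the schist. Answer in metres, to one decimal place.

15.4 m

x_cross = 2h·√((V₂+V₁)/(V₂−V₁)) → h = x_cross / (2·√((V₂+V₁)/(V₂−V₁))).
√((V₂+V₁)/(V₂−V₁)) = √((4176+1002)/(4176−1002)) = 1.2773.
h = 39.3 / (2·1.2773) = 15.38 m.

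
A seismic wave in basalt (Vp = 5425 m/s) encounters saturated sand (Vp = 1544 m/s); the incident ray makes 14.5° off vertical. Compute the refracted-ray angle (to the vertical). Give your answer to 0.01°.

4.09°

Snell's law: sin θ₂ = (V₂/V₁)·sin θ₁ = (1544/5425)·sin 14.5° = 0.0713.
θ₂ = sin⁻¹(0.0713) = 4.09° (from vertical).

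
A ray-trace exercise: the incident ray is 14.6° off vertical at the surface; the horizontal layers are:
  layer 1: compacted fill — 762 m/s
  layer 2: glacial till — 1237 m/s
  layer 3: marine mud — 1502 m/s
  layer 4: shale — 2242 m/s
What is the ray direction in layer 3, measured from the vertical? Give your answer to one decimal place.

29.8°

Snell's law across each interface conserves sin θ / V, so sin θ_3 = V_3·sin θ₁/V₁.
sin θ_3 = 1502 × sin 14.6° / 762 = 0.4969.
θ_3 = arcsin 0.4969 = 29.79°.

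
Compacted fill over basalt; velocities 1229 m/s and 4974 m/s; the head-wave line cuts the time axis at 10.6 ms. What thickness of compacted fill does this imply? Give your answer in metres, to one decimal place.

θ_c = arcsin(1229/4974) = 14.31°; cos θ_c = 0.9690.
tᵢ = 2h cos θ_c/V₁ ⇒ h = tᵢ·V₁/(2 cos θ_c) = 0.0106·1229/(2·0.9690) = 6.72 m.

6.7 m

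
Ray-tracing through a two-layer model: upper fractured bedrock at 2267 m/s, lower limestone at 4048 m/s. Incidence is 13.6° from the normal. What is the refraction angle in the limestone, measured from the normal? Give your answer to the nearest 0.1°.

Snell's law: sin θ₂ = (V₂/V₁)·sin θ₁ = (4048/2267)·sin 13.6° = 0.4199.
θ₂ = arcsin 0.4199 = 24.83° from the normal.

24.8°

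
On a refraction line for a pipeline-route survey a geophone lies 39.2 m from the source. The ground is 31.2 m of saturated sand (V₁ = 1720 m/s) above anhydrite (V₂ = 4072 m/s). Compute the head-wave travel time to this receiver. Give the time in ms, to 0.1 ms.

42.5 ms

t = x/V₂ + 2h·√(V₂²−V₁²)/(V₁V₂).
√(V₂²−V₁²) = √(4072²−1720²) = 3690.9 m/s; delay term = 2·31.2·3690.9/(1720·4072) = 0.03288 s.
t = 39.2/4072 + 0.03288 = 0.04251 s.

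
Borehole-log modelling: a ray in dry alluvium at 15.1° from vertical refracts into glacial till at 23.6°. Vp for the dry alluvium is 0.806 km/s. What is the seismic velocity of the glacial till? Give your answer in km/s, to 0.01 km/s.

sin 15.1° = 0.2605; sin 23.6° = 0.4003.
V₂ = V₁·(sin θ₂/sin θ₁) = 0.806·(0.4003/0.2605) = 1.24 km/s.

1.24 km/s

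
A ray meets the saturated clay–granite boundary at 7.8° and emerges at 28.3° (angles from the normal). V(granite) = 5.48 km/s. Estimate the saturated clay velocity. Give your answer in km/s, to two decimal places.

1.57 km/s

Snell's law: sin 7.8°/V₁ = sin 28.3°/V₂.
V₁ = V₂·sin 7.8°/sin 28.3° = 5.48 × 0.2863 = 1.57 km/s.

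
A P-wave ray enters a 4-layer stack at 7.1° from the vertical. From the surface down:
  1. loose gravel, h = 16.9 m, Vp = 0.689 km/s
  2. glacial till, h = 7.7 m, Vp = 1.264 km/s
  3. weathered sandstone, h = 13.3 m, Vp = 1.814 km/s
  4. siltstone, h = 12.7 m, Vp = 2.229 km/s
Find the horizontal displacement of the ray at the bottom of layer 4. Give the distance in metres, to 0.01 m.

Apply Snell's law at each interface; in layer i the horizontal offset is hᵢ·tan θᵢ.
Layer 1: θ = 7.10°; offset = 16.9·tan 7.10° = 2.1050 m.
Layer 2: sin θ = 1.264·sin 7.1°/0.689 = 0.2268, θ = 13.11°; offset = 7.7·tan 13.11° = 1.7927 m.
Layer 3: sin θ = 1.814·sin 7.1°/0.689 = 0.3254, θ = 18.99°; offset = 13.3·tan 18.99° = 4.5772 m.
Layer 4: sin θ = 2.229·sin 7.1°/0.689 = 0.3999, θ = 23.57°; offset = 12.7·tan 23.57° = 5.5405 m.
Summing the layer offsets gives 14.0154 m.

14.02 m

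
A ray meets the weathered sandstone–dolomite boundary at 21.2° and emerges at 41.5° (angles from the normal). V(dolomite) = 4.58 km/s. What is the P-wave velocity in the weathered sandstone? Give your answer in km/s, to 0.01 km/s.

Snell's law: sin 21.2°/V₁ = sin 41.5°/V₂.
V₁ = V₂·sin 21.2°/sin 41.5° = 4.58 × 0.5457 = 2.50 km/s.

2.50 km/s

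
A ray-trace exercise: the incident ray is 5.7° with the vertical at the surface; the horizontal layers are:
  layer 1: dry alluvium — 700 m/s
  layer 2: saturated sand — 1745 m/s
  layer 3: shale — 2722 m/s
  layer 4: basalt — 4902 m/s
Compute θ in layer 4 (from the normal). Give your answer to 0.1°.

44.1°

Ray parameter p = sin 5.7° / 700 = 1.4189e-04 s/m.
sin θ_4 = p·V_4 = 1.4189e-04 × 4902 = 0.6955.
θ_4 = arcsin 0.6955 = 44.07°.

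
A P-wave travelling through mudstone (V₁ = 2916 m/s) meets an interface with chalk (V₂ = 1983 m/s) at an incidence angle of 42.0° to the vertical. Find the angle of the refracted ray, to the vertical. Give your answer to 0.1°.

sin θ₁/V₁ = sin θ₂/V₂ ⇒ sin θ₂ = 1983·sin 42.0°/2916 = 1983·0.6691/2916 = 0.4550.
θ₂ = arcsin 0.4550 = 27.07° from the normal.

27.1°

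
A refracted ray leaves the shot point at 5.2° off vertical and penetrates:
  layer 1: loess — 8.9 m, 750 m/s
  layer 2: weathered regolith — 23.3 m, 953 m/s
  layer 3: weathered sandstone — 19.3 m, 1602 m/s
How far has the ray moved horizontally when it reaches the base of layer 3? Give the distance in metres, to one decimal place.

Ray parameter p = sin 5.2° / 750 m/s = 1.2084e-04 s/m.
Layer 1: θ = 5.20°; offset = 8.9·tan 5.20° = 0.810 m.
Layer 2: sin θ = p·953 = 0.1152 → θ = 6.61°; offset = 23.3·tan 6.61° = 2.701 m.
Layer 3: sin θ = p·1602 = 0.1936 → θ = 11.16°; offset = 19.3·tan 11.16° = 3.808 m.
Summing the layer offsets gives 7.320 m.

7.3 m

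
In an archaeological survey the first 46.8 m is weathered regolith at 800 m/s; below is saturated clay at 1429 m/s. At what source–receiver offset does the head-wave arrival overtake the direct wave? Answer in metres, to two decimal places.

176.20 m

θ_c = arcsin(800/1429) = 34.04°, so cos θ_c = 0.8286 and tᵢ = 2h cos θ_c/V₁ = 0.0969 s.
At crossover x/V₁ = x/V₂ + tᵢ ⇒ x = tᵢ/(1/V₁ − 1/V₂) = 0.09695/(1.2500e-03 − 6.9979e-04) = 176.20 m.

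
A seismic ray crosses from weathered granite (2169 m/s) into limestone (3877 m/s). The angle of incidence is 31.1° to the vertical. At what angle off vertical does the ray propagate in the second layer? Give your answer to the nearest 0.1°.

67.4°

Snell's law: sin θ₂ = (V₂/V₁)·sin θ₁ = (3877/2169)·sin 31.1° = 0.9233.
θ₂ = arcsin 0.9233 = 67.41° from the normal.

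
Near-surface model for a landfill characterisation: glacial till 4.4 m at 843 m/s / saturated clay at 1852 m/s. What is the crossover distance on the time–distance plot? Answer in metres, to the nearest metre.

14 m

θ_c = arcsin(843/1852) = 27.08°, so cos θ_c = 0.8904 and tᵢ = 2h cos θ_c/V₁ = 0.0093 s.
At crossover x/V₁ = x/V₂ + tᵢ ⇒ x = tᵢ/(1/V₁ − 1/V₂) = 0.00929/(1.1862e-03 − 5.3996e-04) = 14.38 m.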